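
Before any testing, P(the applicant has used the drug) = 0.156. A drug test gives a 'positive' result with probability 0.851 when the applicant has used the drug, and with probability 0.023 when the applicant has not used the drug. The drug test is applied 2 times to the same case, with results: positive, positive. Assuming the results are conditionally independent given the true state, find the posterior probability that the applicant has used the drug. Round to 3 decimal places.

Let H be the event that the applicant has used the drug; start with P(H) = 0.156. P('positive'|H) = 0.851, P('positive'|¬H) = 0.023.
Update on result 1 ('positive'): P(H) ← 0.851·0.1560 / (0.851·0.1560 + 0.023·0.8440) = 0.13276/0.15217 = 0.8724.
Update on result 2 ('positive'): P(H) ← 0.851·0.8724 / (0.851·0.8724 + 0.023·0.1276) = 0.74244/0.74537 = 0.9961.

Posterior P(H) ≈ 0.996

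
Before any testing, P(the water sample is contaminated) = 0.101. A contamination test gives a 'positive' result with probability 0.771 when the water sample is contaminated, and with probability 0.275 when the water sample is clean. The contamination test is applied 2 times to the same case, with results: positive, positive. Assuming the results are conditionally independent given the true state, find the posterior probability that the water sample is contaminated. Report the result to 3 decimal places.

With H the event that the water sample is contaminated, the joint likelihood of the observed sequence is P(data|H) = 0.771·0.771 = 0.59444 and P(data|¬H) = 0.275·0.275 = 0.075625.
Bayes: P(H|data) = 0.101·0.59444 / (0.101·0.59444 + 0.899·0.075625) = 0.060039/0.12803 = 0.4690.

Posterior P(H) ≈ 0.469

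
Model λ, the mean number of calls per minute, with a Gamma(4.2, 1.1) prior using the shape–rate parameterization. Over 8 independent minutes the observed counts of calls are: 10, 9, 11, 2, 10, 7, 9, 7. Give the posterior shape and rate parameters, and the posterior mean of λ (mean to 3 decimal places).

Posterior: Gamma(shape=69.2, rate=9.1); mean ≈ 7.604

Total count ∑xᵢ = 65 over n = 8 minutes.
Gamma is conjugate to the Poisson likelihood: posterior is Gamma(shape = 4.2+65 = 69.2, rate = 1.1+8 = 9.1).
Posterior mean = shape/rate = 69.2/9.1 = 7.604.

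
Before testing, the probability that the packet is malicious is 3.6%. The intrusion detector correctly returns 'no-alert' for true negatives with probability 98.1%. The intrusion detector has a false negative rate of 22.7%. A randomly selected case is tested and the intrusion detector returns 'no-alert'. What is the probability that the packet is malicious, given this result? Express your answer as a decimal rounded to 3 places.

Let H be the event that the packet is malicious. P(H) = 0.036, so P(¬H) = 0.964. With E the 'no-alert' result, P(E|H) = 0.227 and P(E|¬H) = 0.981.
P(E) = 0.227·0.036 + 0.981·0.964 = 0.0081720 + 0.94568 = 0.95386.
By Bayes' theorem, P(H|E) = 0.0081720 / 0.95386 = 0.009.

P(H | E) ≈ 0.009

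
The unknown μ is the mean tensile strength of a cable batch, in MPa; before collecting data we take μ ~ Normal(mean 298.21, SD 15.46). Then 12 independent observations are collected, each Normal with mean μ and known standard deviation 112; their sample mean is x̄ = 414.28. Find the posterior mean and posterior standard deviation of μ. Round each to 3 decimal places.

Posterior mean ≈ 319.810; posterior SD ≈ 13.947

With known σ, the Normal prior is conjugate. Weight on the data is w = (n/σ²)/(n/σ² + 1/τ₀²) = 0.00095663/(0.00095663+0.00418390) = 0.18610.
Posterior mean = w·x̄ + (1−w)·μ₀ = 0.18610·414.28 + 0.81390·298.21 = 319.810. Posterior variance = 1/(0.00095663+0.00418390) = 194.532, so SD = 13.947.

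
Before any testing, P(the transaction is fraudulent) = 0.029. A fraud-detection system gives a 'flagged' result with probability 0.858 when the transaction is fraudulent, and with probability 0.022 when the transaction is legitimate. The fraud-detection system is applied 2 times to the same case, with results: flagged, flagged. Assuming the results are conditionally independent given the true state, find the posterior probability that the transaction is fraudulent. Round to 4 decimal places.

With H the event that the transaction is fraudulent, the joint likelihood of the observed sequence is P(data|H) = 0.858·0.858 = 0.73616 and P(data|¬H) = 0.022·0.022 = 0.00048400.
Bayes: P(H|data) = 0.029·0.73616 / (0.029·0.73616 + 0.971·0.00048400) = 0.021349/0.021819 = 0.9785.

Posterior P(H) ≈ 0.9785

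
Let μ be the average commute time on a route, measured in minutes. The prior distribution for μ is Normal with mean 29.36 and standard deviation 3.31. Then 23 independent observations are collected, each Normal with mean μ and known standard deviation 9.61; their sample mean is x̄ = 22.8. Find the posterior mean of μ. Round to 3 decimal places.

Posterior mean ≈ 24.559

Prior precision 1/τ₀² = 1/3.31² = 0.0912734; data precision n/σ² = 23/9.61² = 0.249047.
Posterior precision = 0.0912734 + 0.249047 = 0.340320.
Posterior mean = (0.0912734·29.36 + 0.249047·22.8) / 0.340320 = 24.559.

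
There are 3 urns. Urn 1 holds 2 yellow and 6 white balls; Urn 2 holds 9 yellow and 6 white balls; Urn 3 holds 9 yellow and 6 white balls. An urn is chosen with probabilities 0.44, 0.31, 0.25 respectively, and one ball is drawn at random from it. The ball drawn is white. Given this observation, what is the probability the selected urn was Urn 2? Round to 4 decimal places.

P(white|Urn 1) = 0.75; P(white|Urn 2) = 0.4; P(white|Urn 3) = 0.4.
Prior × likelihood for each source: 0.44·0.75=0.3300, 0.31·0.4=0.1240, 0.25·0.4=0.1000. Summing gives P(white) = 0.55400.
P(Urn 2 | white) = 0.1240 / 0.55400 = 0.2238.

Posterior probability ≈ 0.2238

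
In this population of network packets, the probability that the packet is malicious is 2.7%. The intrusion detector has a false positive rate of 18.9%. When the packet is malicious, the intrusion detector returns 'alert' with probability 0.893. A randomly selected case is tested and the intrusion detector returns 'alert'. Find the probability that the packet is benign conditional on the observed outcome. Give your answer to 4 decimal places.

P(¬H | E) ≈ 0.8841

Let H be the event that the packet is malicious. P(H) = 0.027, so P(¬H) = 0.973. With E the 'alert' result, P(E|H) = 0.893 and P(E|¬H) = 0.189.
P(E) = 0.893·0.027 + 0.189·0.973 = 0.024111 + 0.18390 = 0.20801.
By Bayes' theorem, P(H|E) = 0.024111 / 0.20801 = 0.1159. Hence P(¬H|E) = 1 − 0.1159 = 0.8841.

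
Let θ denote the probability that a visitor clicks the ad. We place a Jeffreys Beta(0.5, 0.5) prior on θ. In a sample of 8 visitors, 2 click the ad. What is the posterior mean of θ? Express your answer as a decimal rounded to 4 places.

Posterior mean ≈ 0.2778

Observing 2 successes and 6 failures updates Beta(0.5, 0.5) by adding the success and failure counts to the two shape parameters: α = 0.5+2 = 2.5, β = 0.5+6 = 6.5.
Posterior mean = α/(α+β) = 2.5/9 = 0.2778.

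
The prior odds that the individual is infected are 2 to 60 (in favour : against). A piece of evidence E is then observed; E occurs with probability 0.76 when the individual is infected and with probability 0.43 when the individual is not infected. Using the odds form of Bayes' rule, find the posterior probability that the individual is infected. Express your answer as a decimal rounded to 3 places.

Prior odds = 2/60 = 0.033333. In log-odds, ln(0.033333) = -3.4012.
Add log likelihood ratio: ln(1.7674) = 0.56953.
Posterior log-odds = -2.8317, so posterior odds = exp(-2.8317) = 0.058915. Converting, P(H|E) = 0.058915/1.0589 = 0.056.

Posterior probability ≈ 0.056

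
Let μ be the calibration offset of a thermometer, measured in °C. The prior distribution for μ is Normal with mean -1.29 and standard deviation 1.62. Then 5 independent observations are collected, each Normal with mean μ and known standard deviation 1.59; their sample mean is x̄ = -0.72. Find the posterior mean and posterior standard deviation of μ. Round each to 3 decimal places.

With known σ, the Normal prior is conjugate. Weight on the data is w = (n/σ²)/(n/σ² + 1/τ₀²) = 1.97777/(1.97777+0.381039) = 0.83846.
Posterior mean = w·x̄ + (1−w)·μ₀ = 0.83846·-0.72 + 0.16154·-1.29 = -0.812. Posterior variance = 1/(1.97777+0.381039) = 0.423943, so SD = 0.651.

Posterior mean ≈ -0.812; posterior SD ≈ 0.651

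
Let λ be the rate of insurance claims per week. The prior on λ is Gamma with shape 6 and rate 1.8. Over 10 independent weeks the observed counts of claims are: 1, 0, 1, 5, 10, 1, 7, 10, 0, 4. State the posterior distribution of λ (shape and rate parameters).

Posterior: Gamma(shape=45, rate=11.8)

Total count ∑xᵢ = 39 over n = 10 weeks.
Gamma is conjugate to the Poisson likelihood: posterior is Gamma(shape = 6+39 = 45, rate = 1.8+10 = 11.8).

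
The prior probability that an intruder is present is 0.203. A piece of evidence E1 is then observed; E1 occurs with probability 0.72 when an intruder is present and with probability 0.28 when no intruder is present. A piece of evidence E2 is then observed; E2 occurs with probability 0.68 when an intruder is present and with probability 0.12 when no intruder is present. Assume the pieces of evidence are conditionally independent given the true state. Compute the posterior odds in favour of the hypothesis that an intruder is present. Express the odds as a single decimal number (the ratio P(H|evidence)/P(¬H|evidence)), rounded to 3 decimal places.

Prior odds = 0.203/(1−0.203) = 0.25471.
Likelihood ratio for E1 = 0.72/0.28 = 2.5714.
Likelihood ratio for E2 = 0.68/0.12 = 5.6667.
Posterior odds = prior odds × LR₁ × LR₂ = 3.7114.

Posterior odds ≈ 3.711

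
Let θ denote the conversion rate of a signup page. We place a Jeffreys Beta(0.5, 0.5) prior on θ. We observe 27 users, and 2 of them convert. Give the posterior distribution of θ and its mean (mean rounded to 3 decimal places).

Observing 2 successes and 25 failures updates Beta(0.5, 0.5) by adding the success and failure counts to the two shape parameters: α = 0.5+2 = 2.5, β = 0.5+25 = 25.5.
Posterior mean = α/(α+β) = 2.5/28 = 0.089.

Posterior: Beta(2.5, 25.5); mean ≈ 0.089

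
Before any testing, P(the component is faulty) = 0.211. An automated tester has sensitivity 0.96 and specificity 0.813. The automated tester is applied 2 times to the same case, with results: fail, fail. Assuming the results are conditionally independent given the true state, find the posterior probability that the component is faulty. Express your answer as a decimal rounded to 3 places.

Posterior P(H) ≈ 0.876

With H the event that the component is faulty, the joint likelihood of the observed sequence is P(data|H) = 0.96·0.96 = 0.92160 and P(data|¬H) = 0.187·0.187 = 0.034969.
Bayes: P(H|data) = 0.211·0.92160 / (0.211·0.92160 + 0.789·0.034969) = 0.19446/0.22205 = 0.8757.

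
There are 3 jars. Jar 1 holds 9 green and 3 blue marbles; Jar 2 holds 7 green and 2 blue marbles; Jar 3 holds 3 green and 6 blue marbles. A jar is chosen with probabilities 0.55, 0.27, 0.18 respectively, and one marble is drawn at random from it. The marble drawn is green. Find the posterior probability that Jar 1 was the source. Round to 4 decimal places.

Posterior probability ≈ 0.6044

Tabulate prior·likelihood by source: [1] prior 0.55, lik 0.75, product 0.4125; [2] prior 0.27, lik 0.7778, product 0.2100; [3] prior 0.18, lik 0.3333, product 0.06000.
Normalizing constant = 0.68250; the posterior for Jar 1 is its product over the sum, 0.4125/0.68250 = 0.6044.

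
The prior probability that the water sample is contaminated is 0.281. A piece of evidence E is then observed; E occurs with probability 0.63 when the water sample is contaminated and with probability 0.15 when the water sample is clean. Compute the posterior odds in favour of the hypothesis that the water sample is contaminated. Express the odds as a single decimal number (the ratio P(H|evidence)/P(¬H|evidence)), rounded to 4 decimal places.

Posterior odds ≈ 1.6414

Prior odds = 0.281/(1−0.281) = 0.39082.
Likelihood ratio for E = 0.63/0.15 = 4.2000.
Posterior odds = prior odds × LR = 1.6414.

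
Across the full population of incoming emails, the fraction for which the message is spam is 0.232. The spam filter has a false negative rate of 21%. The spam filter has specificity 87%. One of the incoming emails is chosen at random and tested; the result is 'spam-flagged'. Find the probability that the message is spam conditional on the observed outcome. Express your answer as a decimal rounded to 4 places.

Let H be the event that the message is spam. P(H) = 0.232, so P(¬H) = 0.768. With E the 'spam-flagged' result, P(E|H) = 0.79 and P(E|¬H) = 0.13.
P(E) = 0.79·0.232 + 0.13·0.768 = 0.18328 + 0.099840 = 0.28312.
By Bayes' theorem, P(H|E) = 0.18328 / 0.28312 = 0.6474.

P(H | E) ≈ 0.6474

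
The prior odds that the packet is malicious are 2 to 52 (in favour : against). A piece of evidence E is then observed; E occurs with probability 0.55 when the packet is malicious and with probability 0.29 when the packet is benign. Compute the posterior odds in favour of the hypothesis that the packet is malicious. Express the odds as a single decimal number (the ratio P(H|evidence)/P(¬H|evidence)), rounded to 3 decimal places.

Prior odds = 2/52 = 0.038462.
Likelihood ratio for E = 0.55/0.29 = 1.8966.
Posterior odds = prior odds × LR = 0.072944.

Posterior odds ≈ 0.073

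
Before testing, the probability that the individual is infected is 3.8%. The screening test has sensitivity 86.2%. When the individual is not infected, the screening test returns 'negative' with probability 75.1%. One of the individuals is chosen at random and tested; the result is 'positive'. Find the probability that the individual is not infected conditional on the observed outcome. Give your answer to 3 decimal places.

P(¬H | E) ≈ 0.880

Let H be the event that the individual is infected. P(H) = 0.038, so P(¬H) = 0.962. With E the 'positive' result, P(E|H) = 0.862 and P(E|¬H) = 0.249.
P(E) = 0.862·0.038 + 0.249·0.962 = 0.032756 + 0.23954 = 0.27229.
By Bayes' theorem, P(H|E) = 0.032756 / 0.27229 = 0.120. Hence P(¬H|E) = 1 − 0.120 = 0.880.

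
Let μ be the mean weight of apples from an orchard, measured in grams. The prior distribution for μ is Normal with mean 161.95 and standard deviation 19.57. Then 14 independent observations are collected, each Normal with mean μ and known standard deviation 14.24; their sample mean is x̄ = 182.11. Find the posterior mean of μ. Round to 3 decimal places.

Posterior mean ≈ 181.375

Prior precision 1/τ₀² = 1/19.57² = 0.00261107; data precision n/σ² = 14/14.24² = 0.0690412.
Posterior precision = 0.00261107 + 0.0690412 = 0.0716522.
Posterior mean = (0.00261107·161.95 + 0.0690412·182.11) / 0.0716522 = 181.375.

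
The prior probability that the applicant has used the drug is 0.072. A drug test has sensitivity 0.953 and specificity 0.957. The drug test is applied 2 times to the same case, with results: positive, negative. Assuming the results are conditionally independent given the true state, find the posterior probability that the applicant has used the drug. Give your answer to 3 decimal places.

Let H be the event that the applicant has used the drug; start with P(H) = 0.072. P('positive'|H) = 0.953, P('positive'|¬H) = 0.043.
Update on result 1 ('positive'): P(H) ← 0.953·0.0720 / (0.953·0.0720 + 0.043·0.9280) = 0.068616/0.10852 = 0.6323.
Update on result 2 ('negative'): P(H) ← 0.047·0.6323 / (0.047·0.6323 + 0.957·0.3677) = 0.029718/0.38162 = 0.0779.

Posterior P(H) ≈ 0.078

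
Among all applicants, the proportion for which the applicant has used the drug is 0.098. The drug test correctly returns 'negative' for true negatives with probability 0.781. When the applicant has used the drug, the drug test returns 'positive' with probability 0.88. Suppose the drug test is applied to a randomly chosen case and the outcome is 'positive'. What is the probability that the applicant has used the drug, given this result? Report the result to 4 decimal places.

Let H be the event that the applicant has used the drug. P(H) = 0.098, so P(¬H) = 0.902. With E the 'positive' result, P(E|H) = 0.88 and P(E|¬H) = 0.219.
P(E) = 0.88·0.098 + 0.219·0.902 = 0.086240 + 0.19754 = 0.28378.
By Bayes' theorem, P(H|E) = 0.086240 / 0.28378 = 0.3039.

P(H | E) ≈ 0.3039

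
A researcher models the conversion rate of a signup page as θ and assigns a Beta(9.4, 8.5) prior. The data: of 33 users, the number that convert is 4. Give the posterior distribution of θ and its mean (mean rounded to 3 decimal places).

Observing 4 successes and 29 failures updates Beta(9.4, 8.5) by adding the success and failure counts to the two shape parameters: α = 9.4+4 = 13.4, β = 8.5+29 = 37.5.
Posterior mean = α/(α+β) = 13.4/50.9 = 0.263.

Posterior: Beta(13.4, 37.5); mean ≈ 0.263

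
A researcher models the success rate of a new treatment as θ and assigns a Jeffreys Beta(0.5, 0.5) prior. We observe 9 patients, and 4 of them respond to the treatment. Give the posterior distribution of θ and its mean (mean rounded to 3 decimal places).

The binomial likelihood is conjugate to the Beta prior: with 4 successes and 5 failures, the posterior is Beta(0.5+4, 0.5+5) = Beta(4.5, 5.5).
E[θ | data] = 4.5/(4.5+5.5) = 0.450.

Posterior: Beta(4.5, 5.5); mean ≈ 0.450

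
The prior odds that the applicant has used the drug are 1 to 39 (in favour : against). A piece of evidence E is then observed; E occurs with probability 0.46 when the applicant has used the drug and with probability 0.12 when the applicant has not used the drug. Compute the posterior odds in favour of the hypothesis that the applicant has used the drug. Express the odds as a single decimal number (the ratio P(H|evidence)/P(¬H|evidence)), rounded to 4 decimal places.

Posterior odds ≈ 0.0983

Prior odds = 1/39 = 0.025641. In log-odds, ln(0.025641) = -3.6636.
Add log likelihood ratio: ln(3.8333) = 1.3437.
Posterior log-odds = -2.3198, so posterior odds = exp(-2.3198) = 0.098291.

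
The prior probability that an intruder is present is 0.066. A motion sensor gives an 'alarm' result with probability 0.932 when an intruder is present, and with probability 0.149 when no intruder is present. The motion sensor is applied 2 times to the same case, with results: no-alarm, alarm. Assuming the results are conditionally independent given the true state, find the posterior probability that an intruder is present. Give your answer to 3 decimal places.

With H the event that an intruder is present, the joint likelihood of the observed sequence is P(data|H) = 0.068·0.932 = 0.063376 and P(data|¬H) = 0.851·0.149 = 0.12680.
Bayes: P(H|data) = 0.066·0.063376 / (0.066·0.063376 + 0.934·0.12680) = 0.0041828/0.12261 = 0.0341.

Posterior P(H) ≈ 0.034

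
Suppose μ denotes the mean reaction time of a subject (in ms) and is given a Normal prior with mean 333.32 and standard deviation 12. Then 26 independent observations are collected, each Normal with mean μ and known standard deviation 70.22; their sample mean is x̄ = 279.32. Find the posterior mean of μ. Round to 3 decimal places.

Prior precision 1/τ₀² = 1/12² = 0.00694444; data precision n/σ² = 26/70.22² = 0.00527293.
Posterior precision = 0.00694444 + 0.00527293 = 0.0122174.
Posterior mean = (0.00694444·333.32 + 0.00527293·279.32) / 0.0122174 = 310.014.

Posterior mean ≈ 310.014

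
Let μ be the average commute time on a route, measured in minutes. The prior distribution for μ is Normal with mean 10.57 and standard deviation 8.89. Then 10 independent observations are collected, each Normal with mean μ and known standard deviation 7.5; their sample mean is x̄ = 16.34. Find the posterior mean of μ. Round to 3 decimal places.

With known σ, the Normal prior is conjugate. Weight on the data is w = (n/σ²)/(n/σ² + 1/τ₀²) = 0.177778/(0.177778+0.0126531) = 0.93356.
Posterior mean = w·x̄ + (1−w)·μ₀ = 0.93356·16.34 + 0.066445·10.57 = 15.957.

Posterior mean ≈ 15.957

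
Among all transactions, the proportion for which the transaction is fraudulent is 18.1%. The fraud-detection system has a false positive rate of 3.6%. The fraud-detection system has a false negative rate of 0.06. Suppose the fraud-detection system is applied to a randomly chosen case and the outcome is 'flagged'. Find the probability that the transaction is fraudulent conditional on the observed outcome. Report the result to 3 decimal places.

Let H be the event that the transaction is fraudulent. P(H) = 0.181, so P(¬H) = 0.819. With E the 'flagged' result, P(E|H) = 0.94 and P(E|¬H) = 0.036.
P(E) = 0.94·0.181 + 0.036·0.819 = 0.17014 + 0.029484 = 0.19962.
By Bayes' theorem, P(H|E) = 0.17014 / 0.19962 = 0.852.

P(H | E) ≈ 0.852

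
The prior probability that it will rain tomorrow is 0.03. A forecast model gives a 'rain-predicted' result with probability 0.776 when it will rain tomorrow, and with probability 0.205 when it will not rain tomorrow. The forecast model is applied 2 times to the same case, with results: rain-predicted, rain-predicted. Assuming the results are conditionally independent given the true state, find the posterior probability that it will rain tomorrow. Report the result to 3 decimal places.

Posterior P(H) ≈ 0.307

With H the event that it will rain tomorrow, the joint likelihood of the observed sequence is P(data|H) = 0.776·0.776 = 0.60218 and P(data|¬H) = 0.205·0.205 = 0.042025.
Bayes: P(H|data) = 0.03·0.60218 / (0.03·0.60218 + 0.97·0.042025) = 0.018065/0.058830 = 0.3071.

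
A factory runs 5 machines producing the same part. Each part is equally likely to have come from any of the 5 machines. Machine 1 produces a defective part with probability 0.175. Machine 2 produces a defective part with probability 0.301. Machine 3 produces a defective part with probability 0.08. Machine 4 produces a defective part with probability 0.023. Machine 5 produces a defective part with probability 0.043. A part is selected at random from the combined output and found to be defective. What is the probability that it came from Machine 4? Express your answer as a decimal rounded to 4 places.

Tabulate prior·likelihood by source: [1] prior 0.2, lik 0.175, product 0.03500; [2] prior 0.2, lik 0.301, product 0.06020; [3] prior 0.2, lik 0.08, product 0.01600; [4] prior 0.2, lik 0.023, product 0.004600; [5] prior 0.2, lik 0.043, product 0.008600.
Normalizing constant = 0.12440; the posterior for Machine 4 is its product over the sum, 0.004600/0.12440 = 0.0370.

Posterior probability ≈ 0.0370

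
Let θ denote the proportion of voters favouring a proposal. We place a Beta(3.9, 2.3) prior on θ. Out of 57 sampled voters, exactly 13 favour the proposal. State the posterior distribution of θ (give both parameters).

The binomial likelihood is conjugate to the Beta prior: with 13 successes and 44 failures, the posterior is Beta(3.9+13, 2.3+44) = Beta(16.9, 46.3).

Posterior: Beta(16.9, 46.3)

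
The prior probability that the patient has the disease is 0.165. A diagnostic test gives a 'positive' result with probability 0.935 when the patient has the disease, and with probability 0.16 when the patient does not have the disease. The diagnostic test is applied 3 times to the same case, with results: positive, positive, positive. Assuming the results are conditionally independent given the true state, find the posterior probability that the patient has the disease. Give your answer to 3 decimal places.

Posterior P(H) ≈ 0.975

Let H be the event that the patient has the disease; start with P(H) = 0.165. P('positive'|H) = 0.935, P('positive'|¬H) = 0.16.
Update on result 1 ('positive'): P(H) ← 0.935·0.1650 / (0.935·0.1650 + 0.16·0.8350) = 0.15428/0.28787 = 0.5359.
Update on result 2 ('positive'): P(H) ← 0.935·0.5359 / (0.935·0.5359 + 0.16·0.4641) = 0.50108/0.57533 = 0.8709.
Update on result 3 ('positive'): P(H) ← 0.935·0.8709 / (0.935·0.8709 + 0.16·0.1291) = 0.81433/0.83498 = 0.9753.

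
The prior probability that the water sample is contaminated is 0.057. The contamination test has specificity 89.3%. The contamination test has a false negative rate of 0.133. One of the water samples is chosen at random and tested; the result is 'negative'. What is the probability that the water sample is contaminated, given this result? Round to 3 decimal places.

Let H be the event that the water sample is contaminated. P(H) = 0.057, so P(¬H) = 0.943. With E the 'negative' result, P(E|H) = 0.133 and P(E|¬H) = 0.893.
P(E) = 0.133·0.057 + 0.893·0.943 = 0.0075810 + 0.84210 = 0.84968.
By Bayes' theorem, P(H|E) = 0.0075810 / 0.84968 = 0.009.

P(H | E) ≈ 0.009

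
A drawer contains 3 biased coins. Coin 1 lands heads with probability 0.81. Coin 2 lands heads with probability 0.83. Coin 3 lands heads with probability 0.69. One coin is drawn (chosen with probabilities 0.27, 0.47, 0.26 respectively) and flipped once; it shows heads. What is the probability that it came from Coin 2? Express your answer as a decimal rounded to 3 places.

Posterior probability ≈ 0.495

P(heads|C1) = 0.81; P(heads|C2) = 0.83; P(heads|C3) = 0.69.
Prior × likelihood for each source: 0.27·0.81=0.2187, 0.47·0.83=0.3901, 0.26·0.69=0.1794. Summing gives P(heads) = 0.78820.
P(Coin 2 | heads) = 0.3901 / 0.78820 = 0.495.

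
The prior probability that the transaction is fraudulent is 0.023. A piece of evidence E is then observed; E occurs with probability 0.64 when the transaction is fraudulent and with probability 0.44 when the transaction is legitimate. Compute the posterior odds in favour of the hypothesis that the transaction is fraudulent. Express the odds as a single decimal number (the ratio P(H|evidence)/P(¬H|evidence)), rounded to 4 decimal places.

Prior odds = 0.023/(1−0.023) = 0.023541.
Likelihood ratio for E = 0.64/0.44 = 1.4545.
Posterior odds = prior odds × LR = 0.034242.

Posterior odds ≈ 0.0342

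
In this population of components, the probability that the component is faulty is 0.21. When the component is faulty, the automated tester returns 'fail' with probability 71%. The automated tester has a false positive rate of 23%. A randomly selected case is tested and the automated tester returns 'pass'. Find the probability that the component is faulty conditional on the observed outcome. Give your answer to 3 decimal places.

P(H | E) ≈ 0.091

Write H for 'the component is faulty'. Prior odds H:¬H = 0.21/0.79 = 0.26582. For the 'pass' outcome, the likelihood ratio is 0.29/0.77 = 0.37662.
Posterior odds = 0.26582 × 0.37662 = 0.10012, so P(H|E) = 0.10012/(1+0.10012) = 0.091.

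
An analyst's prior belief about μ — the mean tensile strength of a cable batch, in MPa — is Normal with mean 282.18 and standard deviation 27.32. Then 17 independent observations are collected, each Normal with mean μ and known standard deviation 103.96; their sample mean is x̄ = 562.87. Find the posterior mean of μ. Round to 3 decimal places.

Posterior mean ≈ 433.759

Prior precision 1/τ₀² = 1/27.32² = 0.00133980; data precision n/σ² = 17/103.96² = 0.00157296.
Posterior precision = 0.00133980 + 0.00157296 = 0.00291275.
Posterior mean = (0.00133980·282.18 + 0.00157296·562.87) / 0.00291275 = 433.759.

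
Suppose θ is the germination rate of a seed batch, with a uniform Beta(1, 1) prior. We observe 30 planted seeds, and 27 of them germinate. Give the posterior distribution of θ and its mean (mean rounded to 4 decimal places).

Posterior: Beta(28, 4); mean ≈ 0.8750

Observing 27 successes and 3 failures updates Beta(1, 1) by adding the success and failure counts to the two shape parameters: α = 1+27 = 28, β = 1+3 = 4.
Posterior mean = α/(α+β) = 28/32 = 0.8750.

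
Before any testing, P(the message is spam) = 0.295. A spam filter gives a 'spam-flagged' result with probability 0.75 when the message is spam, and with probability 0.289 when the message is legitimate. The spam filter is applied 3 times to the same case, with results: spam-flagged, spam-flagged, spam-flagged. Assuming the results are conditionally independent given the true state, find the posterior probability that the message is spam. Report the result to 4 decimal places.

Posterior P(H) ≈ 0.8797

With H the event that the message is spam, the joint likelihood of the observed sequence is P(data|H) = 0.75·0.75·0.75 = 0.42188 and P(data|¬H) = 0.289·0.289·0.289 = 0.024138.
Bayes: P(H|data) = 0.295·0.42188 / (0.295·0.42188 + 0.705·0.024138) = 0.12445/0.14147 = 0.8797.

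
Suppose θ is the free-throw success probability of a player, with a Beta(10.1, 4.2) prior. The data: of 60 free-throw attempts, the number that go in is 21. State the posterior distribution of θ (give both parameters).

The binomial likelihood is conjugate to the Beta prior: with 21 successes and 39 failures, the posterior is Beta(10.1+21, 4.2+39) = Beta(31.1, 43.2).

Posterior: Beta(31.1, 43.2)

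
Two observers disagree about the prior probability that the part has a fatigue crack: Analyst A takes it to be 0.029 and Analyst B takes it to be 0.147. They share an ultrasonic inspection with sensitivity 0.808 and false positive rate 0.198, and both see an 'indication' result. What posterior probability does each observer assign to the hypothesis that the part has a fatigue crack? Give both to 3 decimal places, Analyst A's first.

Analyst A: 0.109; Analyst B: 0.413

The likelihood ratio for an 'indication' result is 0.808/0.198 = 4.0808.
Analyst A: prior odds 0.029/0.971 = 0.029866; posterior odds 0.12188; posterior probability 0.109.
Analyst B: prior odds 0.147/0.853 = 0.17233; posterior odds 0.70326; posterior probability 0.413.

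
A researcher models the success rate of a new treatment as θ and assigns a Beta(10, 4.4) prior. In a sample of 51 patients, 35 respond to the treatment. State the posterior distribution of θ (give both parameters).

Observing 35 successes and 16 failures updates Beta(10, 4.4) by adding the success and failure counts to the two shape parameters: α = 10+35 = 45, β = 4.4+16 = 20.4.

Posterior: Beta(45, 20.4)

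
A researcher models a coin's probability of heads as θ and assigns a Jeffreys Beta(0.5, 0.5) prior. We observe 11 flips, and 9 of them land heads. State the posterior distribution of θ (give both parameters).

Posterior: Beta(9.5, 2.5)

Observing 9 successes and 2 failures updates Beta(0.5, 0.5) by adding the success and failure counts to the two shape parameters: α = 0.5+9 = 9.5, β = 0.5+2 = 2.5.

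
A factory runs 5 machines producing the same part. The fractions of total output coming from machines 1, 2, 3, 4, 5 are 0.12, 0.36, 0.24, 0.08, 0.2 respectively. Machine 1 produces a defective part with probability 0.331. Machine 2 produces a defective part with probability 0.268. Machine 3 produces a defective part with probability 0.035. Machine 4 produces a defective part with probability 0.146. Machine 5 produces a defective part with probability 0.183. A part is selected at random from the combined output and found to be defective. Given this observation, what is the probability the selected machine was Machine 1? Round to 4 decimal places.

Tabulate prior·likelihood by source: [1] prior 0.12, lik 0.331, product 0.03972; [2] prior 0.36, lik 0.268, product 0.09648; [3] prior 0.24, lik 0.035, product 0.008400; [4] prior 0.08, lik 0.146, product 0.01168; [5] prior 0.2, lik 0.183, product 0.03660.
Normalizing constant = 0.19288; the posterior for Machine 1 is its product over the sum, 0.03972/0.19288 = 0.2059.

Posterior probability ≈ 0.2059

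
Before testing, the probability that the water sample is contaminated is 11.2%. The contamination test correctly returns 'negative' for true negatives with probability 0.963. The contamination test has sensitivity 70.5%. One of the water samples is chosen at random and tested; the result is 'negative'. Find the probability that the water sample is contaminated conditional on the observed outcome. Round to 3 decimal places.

Let H be the event that the water sample is contaminated. P(H) = 0.112, so P(¬H) = 0.888. With E the 'negative' result, P(E|H) = 0.295 and P(E|¬H) = 0.963.
P(E) = 0.295·0.112 + 0.963·0.888 = 0.033040 + 0.85514 = 0.88818.
By Bayes' theorem, P(H|E) = 0.033040 / 0.88818 = 0.037.

P(H | E) ≈ 0.037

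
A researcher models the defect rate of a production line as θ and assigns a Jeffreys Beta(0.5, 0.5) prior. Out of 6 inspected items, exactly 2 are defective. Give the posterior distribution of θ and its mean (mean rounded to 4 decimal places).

Posterior: Beta(2.5, 4.5); mean ≈ 0.3571

Observing 2 successes and 4 failures updates Beta(0.5, 0.5) by adding the success and failure counts to the two shape parameters: α = 0.5+2 = 2.5, β = 0.5+4 = 4.5.
Posterior mean = α/(α+β) = 2.5/7 = 0.3571.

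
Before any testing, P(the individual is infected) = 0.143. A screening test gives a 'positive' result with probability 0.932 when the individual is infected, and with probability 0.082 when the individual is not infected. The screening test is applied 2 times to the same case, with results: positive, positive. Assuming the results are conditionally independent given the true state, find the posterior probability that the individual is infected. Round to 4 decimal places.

Posterior P(H) ≈ 0.9557

With H the event that the individual is infected, the joint likelihood of the observed sequence is P(data|H) = 0.932·0.932 = 0.86862 and P(data|¬H) = 0.082·0.082 = 0.0067240.
Bayes: P(H|data) = 0.143·0.86862 / (0.143·0.86862 + 0.857·0.0067240) = 0.12421/0.12998 = 0.9557.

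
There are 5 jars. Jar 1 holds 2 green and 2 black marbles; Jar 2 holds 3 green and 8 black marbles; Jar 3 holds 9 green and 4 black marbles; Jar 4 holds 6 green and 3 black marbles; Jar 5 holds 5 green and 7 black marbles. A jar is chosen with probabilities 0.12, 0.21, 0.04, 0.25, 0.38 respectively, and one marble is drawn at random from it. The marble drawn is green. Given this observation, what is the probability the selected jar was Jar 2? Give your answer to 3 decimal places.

Tabulate prior·likelihood by source: [1] prior 0.12, lik 0.5, product 0.06000; [2] prior 0.21, lik 0.2727, product 0.05727; [3] prior 0.04, lik 0.6923, product 0.02769; [4] prior 0.25, lik 0.6667, product 0.1667; [5] prior 0.38, lik 0.4167, product 0.1583.
Normalizing constant = 0.46997; the posterior for Jar 2 is its product over the sum, 0.05727/0.46997 = 0.122.

Posterior probability ≈ 0.122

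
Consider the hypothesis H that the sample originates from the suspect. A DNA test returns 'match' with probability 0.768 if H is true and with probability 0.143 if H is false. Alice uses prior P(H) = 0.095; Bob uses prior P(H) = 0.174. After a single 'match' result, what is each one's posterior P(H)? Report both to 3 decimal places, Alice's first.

The likelihood ratio for a 'match' result is 0.768/0.143 = 5.3706.
Alice: prior odds 0.095/0.905 = 0.10497; posterior odds 0.56377; posterior probability 0.361.
Bob: prior odds 0.174/0.826 = 0.21065; posterior odds 1.1313; posterior probability 0.531.

Alice: 0.361; Bob: 0.531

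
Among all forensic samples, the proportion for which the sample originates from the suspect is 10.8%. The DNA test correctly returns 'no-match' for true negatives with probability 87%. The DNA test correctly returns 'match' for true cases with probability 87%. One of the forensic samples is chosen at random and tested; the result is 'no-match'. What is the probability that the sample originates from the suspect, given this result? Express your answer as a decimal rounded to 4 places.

Let H be the event that the sample originates from the suspect. P(H) = 0.108, so P(¬H) = 0.892. With E the 'no-match' result, P(E|H) = 0.13 and P(E|¬H) = 0.87.
P(E) = 0.13·0.108 + 0.87·0.892 = 0.014040 + 0.77604 = 0.79008.
By Bayes' theorem, P(H|E) = 0.014040 / 0.79008 = 0.0178.

P(H | E) ≈ 0.0178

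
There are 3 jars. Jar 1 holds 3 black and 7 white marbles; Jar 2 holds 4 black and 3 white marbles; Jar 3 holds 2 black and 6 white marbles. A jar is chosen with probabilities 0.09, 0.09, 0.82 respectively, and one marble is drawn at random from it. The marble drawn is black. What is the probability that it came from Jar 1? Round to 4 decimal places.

P(black|Jar 1) = 0.3; P(black|Jar 2) = 0.5714; P(black|Jar 3) = 0.25.
Prior × likelihood for each source: 0.09·0.3=0.02700, 0.09·0.5714=0.05143, 0.82·0.25=0.2050. Summing gives P(black) = 0.28343.
P(Jar 1 | black) = 0.02700 / 0.28343 = 0.0953.

Posterior probability ≈ 0.0953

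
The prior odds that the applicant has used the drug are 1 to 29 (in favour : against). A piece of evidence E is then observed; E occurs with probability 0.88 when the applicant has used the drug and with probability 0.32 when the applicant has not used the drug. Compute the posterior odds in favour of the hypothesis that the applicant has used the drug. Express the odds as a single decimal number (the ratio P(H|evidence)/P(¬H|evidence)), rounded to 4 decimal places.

Prior odds = 1/29 = 0.034483. In log-odds, ln(0.034483) = -3.3673.
Add log likelihood ratio: ln(2.7500) = 1.0116.
Posterior log-odds = -2.3557, so posterior odds = exp(-2.3557) = 0.094828.

Posterior odds ≈ 0.0948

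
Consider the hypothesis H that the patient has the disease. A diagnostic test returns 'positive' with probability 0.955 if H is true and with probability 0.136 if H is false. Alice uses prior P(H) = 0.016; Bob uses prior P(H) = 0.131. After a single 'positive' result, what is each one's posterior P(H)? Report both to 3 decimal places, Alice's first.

P('+'|H) = 0.955, P('+'|¬H) = 0.136.
Alice: numerator 0.955·0.016 = 0.015280; evidence = 0.015280+0.136·0.984 = 0.14910; posterior = 0.102.
Bob: numerator 0.955·0.131 = 0.12510; evidence = 0.12510+0.136·0.869 = 0.24329; posterior = 0.514.

Alice: 0.102; Bob: 0.514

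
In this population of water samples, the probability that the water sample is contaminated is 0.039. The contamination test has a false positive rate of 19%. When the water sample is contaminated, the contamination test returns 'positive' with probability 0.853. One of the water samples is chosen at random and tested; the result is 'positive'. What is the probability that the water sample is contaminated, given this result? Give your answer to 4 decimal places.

Write H for 'the water sample is contaminated'. Prior odds H:¬H = 0.039/0.961 = 0.040583. For the 'positive' outcome, the likelihood ratio is 0.853/0.19 = 4.4895.
Posterior odds = 0.040583 × 4.4895 = 0.18220, so P(H|E) = 0.18220/(1+0.18220) = 0.1541.

P(H | E) ≈ 0.1541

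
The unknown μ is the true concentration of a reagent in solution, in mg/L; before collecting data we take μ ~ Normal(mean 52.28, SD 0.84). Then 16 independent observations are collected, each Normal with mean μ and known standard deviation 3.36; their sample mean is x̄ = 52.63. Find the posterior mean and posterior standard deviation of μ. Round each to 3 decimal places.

With known σ, the Normal prior is conjugate. Weight on the data is w = (n/σ²)/(n/σ² + 1/τ₀²) = 1.41723/(1.41723+1.41723) = 0.50000.
Posterior mean = w·x̄ + (1−w)·μ₀ = 0.50000·52.63 + 0.50000·52.28 = 52.455. Posterior variance = 1/(1.41723+1.41723) = 0.352800, so SD = 0.594.

Posterior mean ≈ 52.455; posterior SD ≈ 0.594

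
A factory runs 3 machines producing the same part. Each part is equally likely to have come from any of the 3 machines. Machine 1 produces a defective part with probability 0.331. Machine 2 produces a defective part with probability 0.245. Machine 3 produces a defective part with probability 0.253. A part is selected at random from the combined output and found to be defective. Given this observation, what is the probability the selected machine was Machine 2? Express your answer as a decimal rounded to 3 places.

Posterior probability ≈ 0.296

P(defective|M1) = 0.331; P(defective|M2) = 0.245; P(defective|M3) = 0.253.
Prior × likelihood for each source: 0.333333·0.331=0.1103, 0.333333·0.245=0.08167, 0.333333·0.253=0.08433. Summing gives P(defective) = 0.27633.
P(Machine 2 | defective) = 0.08167 / 0.27633 = 0.296.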